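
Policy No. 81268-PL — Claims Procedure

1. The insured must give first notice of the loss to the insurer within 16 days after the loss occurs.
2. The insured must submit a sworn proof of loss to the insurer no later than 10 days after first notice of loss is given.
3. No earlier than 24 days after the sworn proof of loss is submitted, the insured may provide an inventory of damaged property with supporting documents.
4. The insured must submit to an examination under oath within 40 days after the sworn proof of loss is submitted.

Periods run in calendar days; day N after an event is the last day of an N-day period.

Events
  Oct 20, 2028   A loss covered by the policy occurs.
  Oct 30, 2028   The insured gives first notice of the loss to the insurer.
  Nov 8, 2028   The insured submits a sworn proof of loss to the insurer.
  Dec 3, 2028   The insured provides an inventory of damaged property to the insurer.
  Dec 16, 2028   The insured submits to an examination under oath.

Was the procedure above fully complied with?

Step 1 — counting 16 days from Oct 20, 2028 (when the loss occurs) gives a deadline of Nov 5, 2028; completed Oct 30, 2028, before the deadline.
Step 2 — counting 10 days from Oct 30, 2028 (when first notice of loss is given) gives a deadline of Nov 9, 2028; done Nov 8, 2028 — timely.
Step 3 — must wait 24 days from Nov 8, 2028 (when the sworn proof of loss is submitted), so not before Dec 2, 2028; done Dec 3, 2028, after the minimum wait.
Step 4 — counting 40 days from Nov 8, 2028 (when the sworn proof of loss is submitted) gives a deadline of Dec 18, 2028; Dec 16, 2028 is within that limit.

Yes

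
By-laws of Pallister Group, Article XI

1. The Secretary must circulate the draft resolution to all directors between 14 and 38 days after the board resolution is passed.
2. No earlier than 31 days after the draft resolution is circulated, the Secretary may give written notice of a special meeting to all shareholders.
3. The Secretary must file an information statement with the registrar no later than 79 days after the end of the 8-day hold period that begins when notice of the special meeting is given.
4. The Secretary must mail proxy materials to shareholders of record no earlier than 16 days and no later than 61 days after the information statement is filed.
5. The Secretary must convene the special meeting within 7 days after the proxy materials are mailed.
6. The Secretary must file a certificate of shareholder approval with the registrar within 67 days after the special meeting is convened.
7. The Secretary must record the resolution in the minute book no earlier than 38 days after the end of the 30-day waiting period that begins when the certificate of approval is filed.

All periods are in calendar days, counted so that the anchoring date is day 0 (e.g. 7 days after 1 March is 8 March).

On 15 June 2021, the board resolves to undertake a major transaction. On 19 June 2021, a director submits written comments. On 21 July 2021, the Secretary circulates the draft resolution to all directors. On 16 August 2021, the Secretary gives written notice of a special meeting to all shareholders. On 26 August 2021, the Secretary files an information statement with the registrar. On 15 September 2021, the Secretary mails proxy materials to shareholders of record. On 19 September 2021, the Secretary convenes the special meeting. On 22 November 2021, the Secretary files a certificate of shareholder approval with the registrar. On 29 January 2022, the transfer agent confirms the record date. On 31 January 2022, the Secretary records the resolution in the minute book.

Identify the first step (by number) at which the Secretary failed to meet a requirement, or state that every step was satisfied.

Step 1 — 14 and 38 days from 15 June 2021 (when the board resolution is passed) are 29 June 2021 and 23 July 2021 respectively; done 21 July 2021 — within the window.
Step 2 — must wait 31 days from 21 July 2021 (when the draft resolution is circulated), so not before 21 August 2021; acted on 16 August 2021, 5 days prematurely.

Step 2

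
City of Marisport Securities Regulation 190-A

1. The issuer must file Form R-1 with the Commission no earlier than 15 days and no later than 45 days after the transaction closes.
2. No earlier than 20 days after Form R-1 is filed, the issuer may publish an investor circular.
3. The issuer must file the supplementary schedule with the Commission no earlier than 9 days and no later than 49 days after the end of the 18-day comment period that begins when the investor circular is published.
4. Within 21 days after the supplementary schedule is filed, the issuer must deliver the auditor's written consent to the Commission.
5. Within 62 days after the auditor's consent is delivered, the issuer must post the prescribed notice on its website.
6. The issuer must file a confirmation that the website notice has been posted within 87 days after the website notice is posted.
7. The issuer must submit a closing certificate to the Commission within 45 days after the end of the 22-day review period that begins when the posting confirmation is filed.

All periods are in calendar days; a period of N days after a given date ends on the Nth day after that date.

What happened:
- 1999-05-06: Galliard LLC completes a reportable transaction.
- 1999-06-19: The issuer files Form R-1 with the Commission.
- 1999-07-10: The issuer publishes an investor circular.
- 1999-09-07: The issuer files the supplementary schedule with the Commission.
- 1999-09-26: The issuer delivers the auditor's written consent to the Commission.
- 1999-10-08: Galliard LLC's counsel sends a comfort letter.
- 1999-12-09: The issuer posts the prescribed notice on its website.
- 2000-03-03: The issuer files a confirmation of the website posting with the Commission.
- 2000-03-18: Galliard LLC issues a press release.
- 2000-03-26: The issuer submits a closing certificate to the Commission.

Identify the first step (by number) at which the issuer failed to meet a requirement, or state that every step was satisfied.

Step 5

Step 1 — 15 and 45 days from 1999-05-06 (when the transaction closes) are 1999-05-21 and 1999-06-20 respectively; done 1999-06-19 — within the window.
Step 2 — must wait 20 days from 1999-06-19 (when Form R-1 is filed), so not before 1999-07-09; done 1999-07-10 — permitted.
Step 3 — 9 and 49 days from 1999-07-28 (end of the 18-day comment period, which began when the investor circular is published on 1999-07-10) are 1999-08-06 and 1999-09-15 respectively; 1999-09-07 falls inside that range.
Step 4 — counting 21 days from 1999-09-07 (when the supplementary schedule is filed) gives a deadline of 1999-09-28; done 1999-09-26 — timely.
Step 5 — counting 62 days from 1999-09-26 (when the auditor's consent is delivered) gives a deadline of 1999-11-27; 1999-12-09 misses that deadline by 12 days.
The procedure was therefore not followed at step 5.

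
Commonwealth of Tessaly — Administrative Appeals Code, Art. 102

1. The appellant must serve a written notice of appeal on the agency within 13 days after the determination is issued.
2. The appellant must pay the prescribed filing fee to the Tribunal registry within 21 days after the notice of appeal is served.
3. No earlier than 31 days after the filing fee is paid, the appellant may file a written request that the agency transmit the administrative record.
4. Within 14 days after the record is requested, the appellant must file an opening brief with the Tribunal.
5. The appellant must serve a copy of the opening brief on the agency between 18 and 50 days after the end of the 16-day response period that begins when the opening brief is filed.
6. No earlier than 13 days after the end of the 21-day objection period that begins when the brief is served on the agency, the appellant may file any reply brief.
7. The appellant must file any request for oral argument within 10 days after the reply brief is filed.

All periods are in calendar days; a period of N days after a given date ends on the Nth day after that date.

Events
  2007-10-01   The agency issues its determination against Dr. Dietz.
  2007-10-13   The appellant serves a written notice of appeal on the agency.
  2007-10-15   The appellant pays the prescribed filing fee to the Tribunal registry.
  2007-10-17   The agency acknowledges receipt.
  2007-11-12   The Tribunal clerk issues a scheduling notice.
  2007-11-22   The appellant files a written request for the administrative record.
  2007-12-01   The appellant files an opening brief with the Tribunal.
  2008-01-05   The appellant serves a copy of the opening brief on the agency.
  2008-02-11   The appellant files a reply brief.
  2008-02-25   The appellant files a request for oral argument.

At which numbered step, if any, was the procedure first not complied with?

Step 7

Step 1: 13 days after 2007-10-01 (when the determination is issued) is 2007-10-14; done 2007-10-13 — timely.
Step 2: 21 days after 2007-10-13 (when the notice of appeal is served) is 2007-11-03; done 2007-10-15 — timely.
Step 3: the earliest permitted date is 31 days after 2007-10-15 (when the filing fee is paid), i.e. 2007-11-15; done 2007-11-22 — permitted.
Step 4: 14 days after 2007-11-22 (when the record is requested) is 2007-12-06; done 2007-12-01 — timely.
Step 5: the window is 18–50 days after 2007-12-17 (end of the 16-day response period, which began when the opening brief is filed on 2007-12-01), so 2008-01-04 through 2008-02-05; 2008-01-05 falls inside that range.
Step 6: the earliest permitted date is 13 days after 2008-01-26 (end of the 21-day objection period, which began when the brief is served on the agency on 2008-01-05), i.e. 2008-02-08; 2008-02-11 is on or after that date.
Step 7: 10 days after 2008-02-11 (when the reply brief is filed) is 2008-02-21; 2008-02-25 misses that deadline by 4 days.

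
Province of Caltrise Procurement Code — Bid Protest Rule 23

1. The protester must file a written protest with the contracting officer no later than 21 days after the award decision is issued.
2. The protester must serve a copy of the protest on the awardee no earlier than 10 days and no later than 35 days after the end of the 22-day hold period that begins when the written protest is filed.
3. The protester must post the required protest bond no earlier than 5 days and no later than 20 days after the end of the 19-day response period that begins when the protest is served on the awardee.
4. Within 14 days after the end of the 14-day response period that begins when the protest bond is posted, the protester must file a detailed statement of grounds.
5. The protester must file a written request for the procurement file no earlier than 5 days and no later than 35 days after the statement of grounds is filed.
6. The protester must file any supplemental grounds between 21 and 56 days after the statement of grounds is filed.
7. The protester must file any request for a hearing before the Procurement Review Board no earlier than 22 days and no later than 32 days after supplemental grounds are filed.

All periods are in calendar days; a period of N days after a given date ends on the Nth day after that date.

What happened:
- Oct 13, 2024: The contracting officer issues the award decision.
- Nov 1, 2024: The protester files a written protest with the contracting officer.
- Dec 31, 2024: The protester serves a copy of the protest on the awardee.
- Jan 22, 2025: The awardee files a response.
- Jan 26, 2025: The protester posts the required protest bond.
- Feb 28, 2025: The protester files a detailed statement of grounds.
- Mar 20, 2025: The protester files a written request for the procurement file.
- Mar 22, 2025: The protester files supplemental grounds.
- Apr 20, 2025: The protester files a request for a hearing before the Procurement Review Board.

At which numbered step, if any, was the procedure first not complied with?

Step 1: 21 days after Oct 13, 2024 (when the award decision is issued) is Nov 3, 2024; completed Nov 1, 2024, before the deadline.
Step 2: the window is 10–35 days after Nov 23, 2024 (end of the 22-day hold period, which began when the written protest is filed on Nov 1, 2024), so Dec 3, 2024 through Dec 28, 2024; done Dec 31, 2024 — 3 days after the window closed.

Step 2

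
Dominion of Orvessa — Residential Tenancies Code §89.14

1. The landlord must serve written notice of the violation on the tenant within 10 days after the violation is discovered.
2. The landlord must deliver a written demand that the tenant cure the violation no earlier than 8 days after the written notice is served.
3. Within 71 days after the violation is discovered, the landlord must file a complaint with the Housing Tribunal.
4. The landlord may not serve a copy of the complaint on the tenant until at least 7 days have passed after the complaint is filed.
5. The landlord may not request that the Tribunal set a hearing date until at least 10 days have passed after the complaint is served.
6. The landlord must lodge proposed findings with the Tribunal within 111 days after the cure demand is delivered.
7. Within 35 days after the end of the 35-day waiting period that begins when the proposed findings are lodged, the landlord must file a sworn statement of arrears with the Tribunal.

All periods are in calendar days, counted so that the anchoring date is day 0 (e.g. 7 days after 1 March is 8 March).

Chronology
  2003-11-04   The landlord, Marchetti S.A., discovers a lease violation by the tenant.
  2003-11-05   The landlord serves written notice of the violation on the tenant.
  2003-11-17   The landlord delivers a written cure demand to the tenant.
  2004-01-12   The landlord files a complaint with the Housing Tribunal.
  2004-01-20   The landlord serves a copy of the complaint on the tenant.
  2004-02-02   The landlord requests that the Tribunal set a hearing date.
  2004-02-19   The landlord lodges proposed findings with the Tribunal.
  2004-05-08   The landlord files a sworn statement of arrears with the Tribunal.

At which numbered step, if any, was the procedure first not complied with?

Step 7

Step 1: 10 days after 2003-11-04 (when the violation is discovered) is 2003-11-14; completed 2003-11-05, before the deadline.
Step 2: the earliest permitted date is 8 days after 2003-11-05 (when the written notice is served), i.e. 2003-11-13; 2003-11-17 is on or after that date.
Step 3: 71 days after 2003-11-04 (when the violation is discovered) is 2004-01-14; completed 2004-01-12, before the deadline.
Step 4: the earliest permitted date is 7 days after 2004-01-12 (when the complaint is filed), i.e. 2004-01-19; done 2004-01-20 — permitted.
Step 5: the earliest permitted date is 10 days after 2004-01-20 (when the complaint is served), i.e. 2004-01-30; done 2004-02-02, after the minimum wait.
Step 6: 111 days after 2003-11-17 (when the cure demand is delivered) is 2004-03-07; done 2004-02-19 — timely.
Step 7: 35 days after 2004-03-25 (end of the 35-day waiting period, which began when the proposed findings are lodged on 2004-02-19) is 2004-04-29; not done until 2004-05-08, 9 days after the deadline.
Later steps need not be reached.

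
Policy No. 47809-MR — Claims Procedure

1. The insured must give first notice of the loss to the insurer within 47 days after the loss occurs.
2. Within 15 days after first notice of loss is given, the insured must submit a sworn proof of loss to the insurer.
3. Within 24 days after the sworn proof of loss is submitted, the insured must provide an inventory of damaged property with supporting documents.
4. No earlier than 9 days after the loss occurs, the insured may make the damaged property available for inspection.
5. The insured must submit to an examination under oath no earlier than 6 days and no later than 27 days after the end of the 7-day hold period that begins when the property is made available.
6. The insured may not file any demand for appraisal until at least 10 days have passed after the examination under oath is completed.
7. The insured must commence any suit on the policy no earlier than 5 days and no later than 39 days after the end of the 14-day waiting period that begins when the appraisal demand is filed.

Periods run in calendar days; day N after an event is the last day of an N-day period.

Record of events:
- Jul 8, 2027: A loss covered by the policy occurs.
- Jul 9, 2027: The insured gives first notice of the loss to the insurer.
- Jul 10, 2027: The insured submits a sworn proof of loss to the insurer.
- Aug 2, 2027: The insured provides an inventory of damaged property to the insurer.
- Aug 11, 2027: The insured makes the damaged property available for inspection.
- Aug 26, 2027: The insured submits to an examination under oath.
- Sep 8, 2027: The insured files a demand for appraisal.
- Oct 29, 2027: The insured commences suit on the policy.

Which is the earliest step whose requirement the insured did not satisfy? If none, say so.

None — every step was satisfied

(1) due by Jul 8, 2027 + 47 days = Aug 24, 2027; done Jul 9, 2027 — timely.
(2) due by Jul 9, 2027 + 15 days = Jul 24, 2027; Jul 10, 2027 is within that limit.
(3) due by Jul 10, 2027 + 24 days = Aug 3, 2027; Aug 2, 2027 is within that limit.
(4) permitted from Jul 8, 2027 + 9 days = Jul 17, 2027 onward; done Aug 11, 2027 — permitted.
(5) the permitted window runs from Aug 18, 2027 + 6 = Aug 24, 2027 to Aug 18, 2027 + 27 = Sep 14, 2027; Aug 26, 2027 falls inside that range.
(6) permitted from Aug 26, 2027 + 10 days = Sep 5, 2027 onward; Sep 8, 2027 is on or after that date.
(7) the permitted window runs from Sep 22, 2027 + 5 = Sep 27, 2027 to Sep 22, 2027 + 39 = Oct 31, 2027; Oct 29, 2027 falls inside that range.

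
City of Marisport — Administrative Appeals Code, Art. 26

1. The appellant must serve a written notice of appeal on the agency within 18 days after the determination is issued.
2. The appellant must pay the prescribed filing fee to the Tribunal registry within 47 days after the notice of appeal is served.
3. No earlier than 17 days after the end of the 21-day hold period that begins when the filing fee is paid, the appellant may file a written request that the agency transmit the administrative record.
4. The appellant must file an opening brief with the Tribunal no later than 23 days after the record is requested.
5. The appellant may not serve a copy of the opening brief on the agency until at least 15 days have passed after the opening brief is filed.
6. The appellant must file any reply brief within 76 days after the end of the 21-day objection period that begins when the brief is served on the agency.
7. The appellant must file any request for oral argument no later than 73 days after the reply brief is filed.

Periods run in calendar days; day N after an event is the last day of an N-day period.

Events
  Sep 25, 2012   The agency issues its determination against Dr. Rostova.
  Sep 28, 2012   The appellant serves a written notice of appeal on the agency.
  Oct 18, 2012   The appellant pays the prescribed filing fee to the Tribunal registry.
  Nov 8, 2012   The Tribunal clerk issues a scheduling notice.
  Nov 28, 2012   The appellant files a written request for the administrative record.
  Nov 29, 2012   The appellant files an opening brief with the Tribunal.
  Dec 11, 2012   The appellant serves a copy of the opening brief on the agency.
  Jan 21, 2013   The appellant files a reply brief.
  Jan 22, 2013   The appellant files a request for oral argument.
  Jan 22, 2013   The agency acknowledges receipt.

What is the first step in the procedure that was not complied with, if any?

(1) due by Sep 25, 2012 + 18 days = Oct 13, 2012; done Sep 28, 2012 — timely.
(2) due by Sep 28, 2012 + 47 days = Nov 14, 2012; Oct 18, 2012 is within that limit.
(3) permitted from Nov 8, 2012 + 17 days = Nov 25, 2012 onward; done Nov 28, 2012, after the minimum wait.
(4) due by Nov 28, 2012 + 23 days = Dec 21, 2012; completed Nov 29, 2012, before the deadline.
(5) permitted from Nov 29, 2012 + 15 days = Dec 14, 2012 onward; Dec 11, 2012 is 3 days before the earliest permitted date.
The procedure was therefore not followed at step 5.

Step 5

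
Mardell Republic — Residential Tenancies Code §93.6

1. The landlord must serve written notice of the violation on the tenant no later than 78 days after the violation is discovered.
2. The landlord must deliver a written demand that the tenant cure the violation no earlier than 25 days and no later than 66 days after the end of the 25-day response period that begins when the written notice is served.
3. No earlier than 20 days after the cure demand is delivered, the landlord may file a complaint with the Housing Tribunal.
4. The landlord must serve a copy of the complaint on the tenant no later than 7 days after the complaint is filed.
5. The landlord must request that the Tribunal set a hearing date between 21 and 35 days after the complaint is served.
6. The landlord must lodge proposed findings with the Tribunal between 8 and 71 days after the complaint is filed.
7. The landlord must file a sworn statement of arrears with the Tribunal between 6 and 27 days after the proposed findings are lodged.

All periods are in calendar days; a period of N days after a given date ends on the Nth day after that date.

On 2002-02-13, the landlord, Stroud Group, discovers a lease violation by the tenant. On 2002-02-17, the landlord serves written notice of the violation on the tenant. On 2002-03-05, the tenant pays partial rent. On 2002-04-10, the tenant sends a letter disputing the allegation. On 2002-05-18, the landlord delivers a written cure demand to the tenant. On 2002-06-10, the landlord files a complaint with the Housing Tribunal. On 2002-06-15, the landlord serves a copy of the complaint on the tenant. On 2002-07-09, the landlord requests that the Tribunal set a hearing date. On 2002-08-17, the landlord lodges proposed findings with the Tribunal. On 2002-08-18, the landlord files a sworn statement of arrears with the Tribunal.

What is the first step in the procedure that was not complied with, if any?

(1) due by 2002-02-13 + 78 days = 2002-05-02; completed 2002-02-17, before the deadline.
(2) the permitted window runs from 2002-03-14 + 25 = 2002-04-08 to 2002-03-14 + 66 = 2002-05-19; done 2002-05-18 — within the window.
(3) permitted from 2002-05-18 + 20 days = 2002-06-07 onward; 2002-06-10 is on or after that date.
(4) due by 2002-06-10 + 7 days = 2002-06-17; done 2002-06-15 — timely.
(5) the permitted window runs from 2002-06-15 + 21 = 2002-07-06 to 2002-06-15 + 35 = 2002-07-20; 2002-07-09 falls inside that range.
(6) the permitted window runs from 2002-06-10 + 8 = 2002-06-18 to 2002-06-10 + 71 = 2002-08-20; done 2002-08-17, which is between those dates.
(7) the permitted window runs from 2002-08-17 + 6 = 2002-08-23 to 2002-08-17 + 27 = 2002-09-13; done 2002-08-18 — 5 days before the window opened.
The procedure was therefore not followed at step 7.

Step 7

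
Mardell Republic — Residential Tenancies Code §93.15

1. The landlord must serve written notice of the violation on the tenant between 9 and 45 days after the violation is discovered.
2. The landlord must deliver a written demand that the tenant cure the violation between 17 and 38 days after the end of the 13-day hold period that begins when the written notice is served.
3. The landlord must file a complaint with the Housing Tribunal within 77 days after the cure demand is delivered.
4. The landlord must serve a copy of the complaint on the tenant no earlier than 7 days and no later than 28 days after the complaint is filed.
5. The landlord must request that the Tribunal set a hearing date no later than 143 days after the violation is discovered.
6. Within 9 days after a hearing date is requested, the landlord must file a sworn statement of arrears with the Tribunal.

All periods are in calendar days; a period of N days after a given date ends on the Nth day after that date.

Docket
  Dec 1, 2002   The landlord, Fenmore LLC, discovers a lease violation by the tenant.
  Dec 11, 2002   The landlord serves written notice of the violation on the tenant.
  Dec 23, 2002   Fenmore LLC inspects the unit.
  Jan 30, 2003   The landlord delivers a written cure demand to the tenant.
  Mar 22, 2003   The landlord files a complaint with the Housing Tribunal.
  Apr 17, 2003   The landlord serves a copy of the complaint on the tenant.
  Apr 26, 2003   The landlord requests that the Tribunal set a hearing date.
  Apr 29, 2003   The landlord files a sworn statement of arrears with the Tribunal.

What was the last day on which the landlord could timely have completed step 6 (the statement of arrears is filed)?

May 5, 2003

Step 6 runs from Apr 26, 2003, when a hearing date is requested. 9 days after Apr 26, 2003 is May 5, 2003.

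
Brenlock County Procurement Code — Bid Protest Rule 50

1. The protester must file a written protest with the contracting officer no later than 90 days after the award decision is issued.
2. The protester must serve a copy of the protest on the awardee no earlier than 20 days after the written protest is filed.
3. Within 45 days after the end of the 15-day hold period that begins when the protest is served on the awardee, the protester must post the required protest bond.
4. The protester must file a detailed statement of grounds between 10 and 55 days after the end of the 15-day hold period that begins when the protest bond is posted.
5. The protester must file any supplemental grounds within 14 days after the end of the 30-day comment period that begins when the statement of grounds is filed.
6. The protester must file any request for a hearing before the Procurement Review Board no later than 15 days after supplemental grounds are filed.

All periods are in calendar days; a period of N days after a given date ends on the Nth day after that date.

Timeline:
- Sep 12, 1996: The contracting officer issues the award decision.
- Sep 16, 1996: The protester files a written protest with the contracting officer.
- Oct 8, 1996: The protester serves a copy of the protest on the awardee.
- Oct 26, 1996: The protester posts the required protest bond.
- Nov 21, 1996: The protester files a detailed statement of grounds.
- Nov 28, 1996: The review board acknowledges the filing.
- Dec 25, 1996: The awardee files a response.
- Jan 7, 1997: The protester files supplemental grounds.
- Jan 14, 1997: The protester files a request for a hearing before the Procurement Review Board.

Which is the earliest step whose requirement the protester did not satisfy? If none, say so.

Step 1: 90 days after Sep 12, 1996 (when the award decision is issued) is Dec 11, 1996; Sep 16, 1996 is within that limit.
Step 2: the earliest permitted date is 20 days after Sep 16, 1996 (when the written protest is filed), i.e. Oct 6, 1996; Oct 8, 1996 is on or after that date.
Step 3: 45 days after Oct 23, 1996 (end of the 15-day hold period, which began when the protest is served on the awardee on Oct 8, 1996) is Dec 7, 1996; done Oct 26, 1996 — timely.
Step 4: the window is 10–55 days after Nov 10, 1996 (end of the 15-day hold period, which began when the protest bond is posted on Oct 26, 1996), so Nov 20, 1996 through Jan 4, 1997; Nov 21, 1996 falls inside that range.
Step 5: 14 days after Dec 21, 1996 (end of the 30-day comment period, which began when the statement of grounds is filed on Nov 21, 1996) is Jan 4, 1997; done Jan 7, 1997 — 3 days late.
That is the first point of non-compliance.

Step 5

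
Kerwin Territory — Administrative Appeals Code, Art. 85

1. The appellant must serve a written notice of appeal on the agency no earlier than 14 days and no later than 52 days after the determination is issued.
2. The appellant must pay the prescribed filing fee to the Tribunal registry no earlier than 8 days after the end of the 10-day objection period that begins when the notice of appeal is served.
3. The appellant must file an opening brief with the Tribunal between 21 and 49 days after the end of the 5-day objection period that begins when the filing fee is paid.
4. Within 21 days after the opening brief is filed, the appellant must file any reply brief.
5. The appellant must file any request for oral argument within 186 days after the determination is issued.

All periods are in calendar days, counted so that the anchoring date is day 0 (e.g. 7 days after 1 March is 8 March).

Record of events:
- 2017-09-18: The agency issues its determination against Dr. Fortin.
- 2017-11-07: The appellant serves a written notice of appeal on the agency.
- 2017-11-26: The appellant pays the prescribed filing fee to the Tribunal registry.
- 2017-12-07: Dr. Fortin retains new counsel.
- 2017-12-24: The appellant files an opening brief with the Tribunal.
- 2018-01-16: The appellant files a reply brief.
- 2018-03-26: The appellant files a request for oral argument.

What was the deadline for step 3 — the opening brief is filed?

The filing fee is paid on 2017-11-26; the 5-day objection period therefore ends 2017-12-01, and step 3 runs from that date. The window is 21–49 days after 2017-12-01; it closes on 2018-01-19.

2018-01-19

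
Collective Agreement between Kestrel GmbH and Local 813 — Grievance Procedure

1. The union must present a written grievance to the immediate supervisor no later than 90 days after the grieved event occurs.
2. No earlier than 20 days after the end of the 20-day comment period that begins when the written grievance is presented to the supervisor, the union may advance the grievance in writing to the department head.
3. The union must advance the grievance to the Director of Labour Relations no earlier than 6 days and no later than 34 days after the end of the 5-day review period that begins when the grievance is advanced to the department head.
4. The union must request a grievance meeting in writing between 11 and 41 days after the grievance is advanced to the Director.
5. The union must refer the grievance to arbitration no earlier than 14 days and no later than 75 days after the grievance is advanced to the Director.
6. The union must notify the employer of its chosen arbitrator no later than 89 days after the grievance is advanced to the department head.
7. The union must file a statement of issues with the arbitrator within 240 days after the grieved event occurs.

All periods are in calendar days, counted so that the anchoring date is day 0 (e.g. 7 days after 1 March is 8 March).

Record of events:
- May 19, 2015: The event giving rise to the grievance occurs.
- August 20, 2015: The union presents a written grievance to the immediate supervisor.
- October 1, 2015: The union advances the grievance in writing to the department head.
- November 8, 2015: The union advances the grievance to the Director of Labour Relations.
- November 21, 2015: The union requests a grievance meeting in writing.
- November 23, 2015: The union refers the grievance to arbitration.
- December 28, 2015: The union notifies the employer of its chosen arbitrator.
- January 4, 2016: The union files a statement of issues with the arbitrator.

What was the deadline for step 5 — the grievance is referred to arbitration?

Step 5 runs from November 8, 2015, when the grievance is advanced to the Director. The window is 14–75 days after November 8, 2015; it closes on January 22, 2016.

January 22, 2016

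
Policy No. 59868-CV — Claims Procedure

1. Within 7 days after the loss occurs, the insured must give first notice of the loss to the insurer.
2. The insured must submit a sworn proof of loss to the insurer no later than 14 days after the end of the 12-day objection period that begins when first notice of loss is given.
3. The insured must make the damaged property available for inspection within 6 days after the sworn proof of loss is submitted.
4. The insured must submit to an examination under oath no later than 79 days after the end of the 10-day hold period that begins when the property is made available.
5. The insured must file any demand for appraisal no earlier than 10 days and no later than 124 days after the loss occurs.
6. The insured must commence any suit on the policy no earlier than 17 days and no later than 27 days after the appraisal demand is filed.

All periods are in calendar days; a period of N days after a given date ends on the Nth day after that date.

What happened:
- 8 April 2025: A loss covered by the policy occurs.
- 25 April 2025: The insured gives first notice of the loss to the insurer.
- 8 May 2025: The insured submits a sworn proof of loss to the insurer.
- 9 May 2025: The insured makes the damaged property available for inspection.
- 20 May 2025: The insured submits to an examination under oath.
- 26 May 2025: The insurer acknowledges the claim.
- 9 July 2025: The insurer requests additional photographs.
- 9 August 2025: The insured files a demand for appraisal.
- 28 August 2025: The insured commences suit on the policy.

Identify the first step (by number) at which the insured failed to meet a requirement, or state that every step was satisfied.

Step 1 — counting 7 days from 8 April 2025 (when the loss occurs) gives a deadline of 15 April 2025; 25 April 2025 misses that deadline by 10 days.

Step 1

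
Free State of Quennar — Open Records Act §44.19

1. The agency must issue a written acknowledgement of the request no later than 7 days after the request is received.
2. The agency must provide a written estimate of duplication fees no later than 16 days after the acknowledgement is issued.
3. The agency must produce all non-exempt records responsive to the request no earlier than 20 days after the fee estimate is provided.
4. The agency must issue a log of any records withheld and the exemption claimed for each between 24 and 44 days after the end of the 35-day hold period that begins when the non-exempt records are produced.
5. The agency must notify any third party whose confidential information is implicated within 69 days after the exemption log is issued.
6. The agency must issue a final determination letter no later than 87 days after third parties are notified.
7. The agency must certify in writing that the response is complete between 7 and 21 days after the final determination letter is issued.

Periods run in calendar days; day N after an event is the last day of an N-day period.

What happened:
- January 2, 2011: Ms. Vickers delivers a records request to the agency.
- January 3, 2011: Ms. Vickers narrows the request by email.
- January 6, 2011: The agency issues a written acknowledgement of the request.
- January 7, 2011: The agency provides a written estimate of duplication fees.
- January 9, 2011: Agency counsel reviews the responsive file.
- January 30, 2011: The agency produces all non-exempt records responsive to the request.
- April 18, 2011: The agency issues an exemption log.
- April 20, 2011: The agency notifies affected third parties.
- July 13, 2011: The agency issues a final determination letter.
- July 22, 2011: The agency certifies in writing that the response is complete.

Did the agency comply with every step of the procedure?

Yes

(1) due by January 2, 2011 + 7 days = January 9, 2011; completed January 6, 2011, before the deadline.
(2) due by January 6, 2011 + 16 days = January 22, 2011; done January 7, 2011 — timely.
(3) permitted from January 7, 2011 + 20 days = January 27, 2011 onward; done January 30, 2011 — permitted.
(4) the permitted window runs from March 6, 2011 + 24 = March 30, 2011 to March 6, 2011 + 44 = April 19, 2011; April 18, 2011 falls inside that range.
(5) due by April 18, 2011 + 69 days = June 26, 2011; done April 20, 2011 — timely.
(6) due by April 20, 2011 + 87 days = July 16, 2011; completed July 13, 2011, before the deadline.
(7) the permitted window runs from July 13, 2011 + 7 = July 20, 2011 to July 13, 2011 + 21 = August 3, 2011; July 22, 2011 falls inside that range.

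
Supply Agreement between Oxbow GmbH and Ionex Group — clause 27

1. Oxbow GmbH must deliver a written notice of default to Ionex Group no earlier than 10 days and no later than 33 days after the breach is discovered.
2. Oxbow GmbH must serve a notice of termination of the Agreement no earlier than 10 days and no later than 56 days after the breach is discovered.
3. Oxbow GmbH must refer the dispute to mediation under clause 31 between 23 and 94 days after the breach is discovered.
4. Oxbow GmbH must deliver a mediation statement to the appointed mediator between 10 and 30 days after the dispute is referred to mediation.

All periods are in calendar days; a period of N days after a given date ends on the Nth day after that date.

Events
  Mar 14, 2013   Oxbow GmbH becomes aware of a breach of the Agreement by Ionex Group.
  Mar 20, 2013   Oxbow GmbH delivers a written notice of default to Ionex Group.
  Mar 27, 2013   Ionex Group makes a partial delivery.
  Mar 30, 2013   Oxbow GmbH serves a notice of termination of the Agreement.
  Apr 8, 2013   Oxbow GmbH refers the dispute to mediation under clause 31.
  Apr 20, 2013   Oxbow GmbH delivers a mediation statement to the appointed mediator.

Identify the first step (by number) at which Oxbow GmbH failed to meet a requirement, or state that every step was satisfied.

Step 1

(1) the permitted window runs from Mar 14, 2013 + 10 = Mar 24, 2013 to Mar 14, 2013 + 33 = Apr 16, 2013; done Mar 20, 2013 — 4 days before the window opened.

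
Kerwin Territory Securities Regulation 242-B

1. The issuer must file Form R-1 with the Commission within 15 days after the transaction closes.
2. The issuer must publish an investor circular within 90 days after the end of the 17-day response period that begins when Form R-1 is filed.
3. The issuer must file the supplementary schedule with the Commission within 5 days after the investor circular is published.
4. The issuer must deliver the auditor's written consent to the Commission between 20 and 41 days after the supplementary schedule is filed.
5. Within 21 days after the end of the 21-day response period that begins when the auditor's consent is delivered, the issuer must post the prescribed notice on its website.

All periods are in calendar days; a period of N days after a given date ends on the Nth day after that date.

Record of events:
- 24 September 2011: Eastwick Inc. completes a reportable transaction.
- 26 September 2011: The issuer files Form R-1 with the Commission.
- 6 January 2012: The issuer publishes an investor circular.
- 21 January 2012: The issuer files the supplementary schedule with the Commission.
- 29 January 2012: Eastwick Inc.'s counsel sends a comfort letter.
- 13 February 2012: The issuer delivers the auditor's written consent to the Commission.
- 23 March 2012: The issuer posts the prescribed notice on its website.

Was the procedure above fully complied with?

No

(1) due by 24 September 2011 + 15 days = 9 October 2011; 26 September 2011 is within that limit.
(2) due by 13 October 2011 + 90 days = 11 January 2012; done 6 January 2012 — timely.
(3) due by 6 January 2012 + 5 days = 11 January 2012; done 21 January 2012 — 10 days late.
The procedure was therefore not followed at step 3.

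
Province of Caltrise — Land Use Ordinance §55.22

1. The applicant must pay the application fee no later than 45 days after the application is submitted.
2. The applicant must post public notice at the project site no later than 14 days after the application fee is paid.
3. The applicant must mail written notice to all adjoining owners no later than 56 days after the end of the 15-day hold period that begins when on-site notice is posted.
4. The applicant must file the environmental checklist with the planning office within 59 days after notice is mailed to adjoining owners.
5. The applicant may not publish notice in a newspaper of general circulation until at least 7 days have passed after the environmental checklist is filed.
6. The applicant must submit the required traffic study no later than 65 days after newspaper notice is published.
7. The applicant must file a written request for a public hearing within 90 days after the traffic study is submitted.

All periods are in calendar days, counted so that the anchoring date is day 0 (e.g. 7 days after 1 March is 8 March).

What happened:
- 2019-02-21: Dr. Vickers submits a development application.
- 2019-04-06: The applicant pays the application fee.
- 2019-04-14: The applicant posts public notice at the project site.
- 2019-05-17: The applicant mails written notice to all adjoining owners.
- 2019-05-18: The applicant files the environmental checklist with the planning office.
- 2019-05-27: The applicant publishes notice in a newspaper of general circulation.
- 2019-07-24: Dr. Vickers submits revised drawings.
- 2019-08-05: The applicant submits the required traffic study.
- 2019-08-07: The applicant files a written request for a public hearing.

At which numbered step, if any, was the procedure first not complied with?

Step 1 — counting 45 days from 2019-02-21 (when the application is submitted) gives a deadline of 2019-04-07; completed 2019-04-06, before the deadline.
Step 2 — counting 14 days from 2019-04-06 (when the application fee is paid) gives a deadline of 2019-04-20; 2019-04-14 is within that limit.
Step 3 — counting 56 days from 2019-04-29 (end of the 15-day hold period, which began when on-site notice is posted on 2019-04-14) gives a deadline of 2019-06-24; completed 2019-05-17, before the deadline.
Step 4 — counting 59 days from 2019-05-17 (when notice is mailed to adjoining owners) gives a deadline of 2019-07-15; 2019-05-18 is within that limit.
Step 5 — must wait 7 days from 2019-05-18 (when the environmental checklist is filed), so not before 2019-05-25; 2019-05-27 is on or after that date.
Step 6 — counting 65 days from 2019-05-27 (when newspaper notice is published) gives a deadline of 2019-07-31; 2019-08-05 misses that deadline by 5 days.
Later steps need not be reached.

Step 6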